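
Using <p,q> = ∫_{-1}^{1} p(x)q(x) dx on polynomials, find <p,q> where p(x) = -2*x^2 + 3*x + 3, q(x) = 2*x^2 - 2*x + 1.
<p,q> = 46/15

Expand the product: p(x)·q(x) = -4*x^4 + 10*x^3 - 2*x^2 - 3*x + 3.
∫_{-1}^{1} of each monomial x^k gives [2/(k+1) if k even, 0 if k odd]. Integrating term-by-term (or equivalently evaluating the antiderivative F(x) = -4*x^5/5 + 5*x^4/2 - 2*x^3/3 - 3*x^2/2 + 3*x at the endpoints):
  F(1) − F(−1) = 38/15 − (-8/15) = 46/15.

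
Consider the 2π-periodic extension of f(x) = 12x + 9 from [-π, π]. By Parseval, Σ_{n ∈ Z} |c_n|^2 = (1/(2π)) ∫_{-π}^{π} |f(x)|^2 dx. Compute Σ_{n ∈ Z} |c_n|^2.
Σ |c_n|^2 = 48π^2 + 81

Expand and integrate term by term over [-π, π]:
  ∫ (12x)^2 dx = 144·(2π^3/3); ∫ 2·12·(9)·x dx = 0 (odd integrand); ∫ 9^2 dx = 81·2π.
So (1/(2π)) ∫_{-π}^{π} (12x + 9)^2 dx = 144π^2/3 + 81 = 48π^2 + 81.
Parseval ⇒ Σ |c_n|^2 = 48π^2 + 81.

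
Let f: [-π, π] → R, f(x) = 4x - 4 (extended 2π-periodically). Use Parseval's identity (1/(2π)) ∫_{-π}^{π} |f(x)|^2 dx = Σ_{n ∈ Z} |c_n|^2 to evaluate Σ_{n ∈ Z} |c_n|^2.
Σ |c_n|^2 = 16π^2/3 + 16

Expand and integrate term by term over [-π, π]:
  ∫ (4x)^2 dx = 16·(2π^3/3); ∫ 2·4·(-4)·x dx = 0 (odd integrand); ∫ (-4)^2 dx = 16·2π.
So (1/(2π)) ∫_{-π}^{π} (4x - 4)^2 dx = 16π^2/3 + 16 = 16π^2/3 + 16.
Parseval ⇒ Σ |c_n|^2 = 16π^2/3 + 16.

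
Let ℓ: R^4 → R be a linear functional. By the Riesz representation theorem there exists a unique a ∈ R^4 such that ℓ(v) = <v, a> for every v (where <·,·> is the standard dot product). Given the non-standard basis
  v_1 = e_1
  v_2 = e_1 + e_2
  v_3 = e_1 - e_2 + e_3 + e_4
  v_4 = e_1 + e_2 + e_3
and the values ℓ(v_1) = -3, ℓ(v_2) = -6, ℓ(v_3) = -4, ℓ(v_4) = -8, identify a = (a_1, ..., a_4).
a = (-3, -3, -2, -2)

Write a = (a_1, ..., a_4) in the standard basis. For each basis vector v_i, ℓ(v_i) = <v_i, a> is a linear equation in the a_j's. Collect the n equations into a matrix system V a = ℓ, where row i of V is v_i (expressed in the standard basis). Since V is invertible (lower-triangular with 1s on the diagonal, up to permutation), solve by back-substitution:
  V =
[[1, 0, 0, 0],
 [1, 1, 0, 0],
 [1, -1, 1, 1],
 [1, 1, 1, 0]]
  V a = (-3, -6, -4, -8)
Solving gives a = (-3, -3, -2, -2).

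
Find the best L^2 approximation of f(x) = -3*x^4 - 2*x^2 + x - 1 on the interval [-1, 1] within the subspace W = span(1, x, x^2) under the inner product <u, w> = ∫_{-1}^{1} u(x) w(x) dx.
g(x) = -32*x^2/7 + x - 26/35

The best approximation g ∈ W is the orthogonal projection of f onto W. Writing g = a_0 + a_1 x + a_2 x^2, the coefficients solve the normal equations G · a = b where
  G_{ij} = <φ_i, φ_j> and b_i = <f, φ_i>, with φ_0 = 1, φ_1 = x, φ_2 = x^2.
G =
  [2, 0, 2/3]
  [0, 2/3, 0]
  [2/3, 0, 2/5],
b = (-68/15, 2/3, -244/105).
Solving gives a_0 = -26/35, a_1 = 1, a_2 = -32/7, so
  g(x) = -32*x^2/7 + x - 26/35.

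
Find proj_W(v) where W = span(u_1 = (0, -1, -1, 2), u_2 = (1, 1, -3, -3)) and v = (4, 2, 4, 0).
proj_W(v) = (-15/26, 21/26, 81/26, -27/26)

Set up U = [u_1 | ... | u_2] ∈ R^(4×2). The projector onto W = col(U) is P = U (U^T U)^(-1) U^T.
Compute U^T U =
  [6, -4]
  [-4, 20],
and U^T v = (-6, -6).
Solve U^T U · c = U^T v for the coefficients: c = (-18/13, -15/26). The projection is proj_W(v) = U c.
Check: (v - proj_W(v)) · u_1 = 0  (should be 0).
Check: (v - proj_W(v)) · u_2 = 0  (should be 0).
Result: proj_W(v) = (-15/26, 21/26, 81/26, -27/26).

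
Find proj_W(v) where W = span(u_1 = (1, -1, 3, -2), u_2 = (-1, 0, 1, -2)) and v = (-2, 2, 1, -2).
proj_W(v) = (-37/18, 4/9, 5/18, -7/3)

Set up U = [u_1 | ... | u_2] ∈ R^(4×2). The projector onto W = col(U) is P = U (U^T U)^(-1) U^T.
Compute U^T U =
  [15, 6]
  [6, 6],
and U^T v = (3, 7).
Solve U^T U · c = U^T v for the coefficients: c = (-4/9, 29/18). The projection is proj_W(v) = U c.
Check: (v - proj_W(v)) · u_1 = 0  (should be 0).
Check: (v - proj_W(v)) · u_2 = 0  (should be 0).
Result: proj_W(v) = (-37/18, 4/9, 5/18, -7/3).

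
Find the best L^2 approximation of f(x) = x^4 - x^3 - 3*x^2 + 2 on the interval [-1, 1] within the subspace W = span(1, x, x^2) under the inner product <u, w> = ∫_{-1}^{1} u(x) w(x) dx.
g(x) = -15*x^2/7 - 3*x/5 + 67/35

The best approximation g ∈ W is the orthogonal projection of f onto W. Writing g = a_0 + a_1 x + a_2 x^2, the coefficients solve the normal equations G · a = b where
  G_{ij} = <φ_i, φ_j> and b_i = <f, φ_i>, with φ_0 = 1, φ_1 = x, φ_2 = x^2.
G =
  [2, 0, 2/3]
  [0, 2/3, 0]
  [2/3, 0, 2/5],
b = (12/5, -2/5, 44/105).
Solving gives a_0 = 67/35, a_1 = -3/5, a_2 = -15/7, so
  g(x) = -15*x^2/7 - 3*x/5 + 67/35.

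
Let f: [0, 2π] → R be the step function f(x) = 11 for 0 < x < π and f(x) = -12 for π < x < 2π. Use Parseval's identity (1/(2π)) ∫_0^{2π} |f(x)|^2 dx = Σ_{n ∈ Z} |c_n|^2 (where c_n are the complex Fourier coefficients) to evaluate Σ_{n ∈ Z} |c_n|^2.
Σ |c_n|^2 = 265/2

Parseval equates the L^2 energy of f (normalised by 1/(2π)) with the ℓ^2 sum of its Fourier coefficients: (1/(2π)) ∫_0^{2π} |f|^2 = Σ |c_n|^2.
Compute the left side: (1/(2π)) [∫_0^π 11^2 dx + ∫_π^{2π} (-12)^2 dx] = (1/(2π)) · (121π + 144π) = (121 + 144)/2 = 265/2.
So Σ_{n ∈ Z} |c_n|^2 = 265/2.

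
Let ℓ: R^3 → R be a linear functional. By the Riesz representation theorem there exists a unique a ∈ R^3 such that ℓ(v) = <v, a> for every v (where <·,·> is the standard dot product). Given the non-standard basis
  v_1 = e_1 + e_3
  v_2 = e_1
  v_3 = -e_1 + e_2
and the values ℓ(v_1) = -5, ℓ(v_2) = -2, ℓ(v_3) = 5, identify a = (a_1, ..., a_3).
a = (-2, 3, -3)

Write a = (a_1, ..., a_3) in the standard basis. For each basis vector v_i, ℓ(v_i) = <v_i, a> is a linear equation in the a_j's. Collect the n equations into a matrix system V a = ℓ, where row i of V is v_i (expressed in the standard basis). Since V is invertible (lower-triangular with 1s on the diagonal, up to permutation), solve by back-substitution:
  V =
[[1, 0, 1],
 [1, 0, 0],
 [-1, 1, 0]]
  V a = (-5, -2, 5)
Solving gives a = (-2, 3, -3).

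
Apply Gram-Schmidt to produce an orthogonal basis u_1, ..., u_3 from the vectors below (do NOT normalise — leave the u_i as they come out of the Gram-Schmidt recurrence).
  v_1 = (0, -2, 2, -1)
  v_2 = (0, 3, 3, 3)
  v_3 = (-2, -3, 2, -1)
Orthogonal basis:
  u_1 = (0, -2, 2, -1)
  u_2 = (0, 7/3, 11/3, 8/3)
  u_3 = (-2, -9/26, -3/26, 6/13)

Apply the Gram-Schmidt recurrence
  u_1 = v_1
  u_i = v_i − Σ_{j<i} ((v_i · u_j) / (u_j · u_j)) · u_j.

Step by step this gives:
  u_1 = (0, -2, 2, -1)
  u_2 = (0, 7/3, 11/3, 8/3)
  u_3 = (-2, -9/26, -3/26, 6/13)

Orthogonality check:
  u_2 · u_1 = 0 (should be 0)
  u_3 · u_1 = 0 (should be 0)
  u_3 · u_2 = 0 (should be 0)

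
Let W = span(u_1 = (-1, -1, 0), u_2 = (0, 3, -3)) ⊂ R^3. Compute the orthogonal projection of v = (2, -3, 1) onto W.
proj_W(v) = (2/3, -5/3, 7/3)

Set up U = [u_1 | ... | u_2] ∈ R^(3×2). The projector onto W = col(U) is P = U (U^T U)^(-1) U^T.
Compute U^T U =
  [2, -3]
  [-3, 18],
and U^T v = (1, -12).
Solve U^T U · c = U^T v for the coefficients: c = (-2/3, -7/9). The projection is proj_W(v) = U c.
Check: (v - proj_W(v)) · u_1 = 0  (should be 0).
Check: (v - proj_W(v)) · u_2 = 0  (should be 0).
Result: proj_W(v) = (2/3, -5/3, 7/3).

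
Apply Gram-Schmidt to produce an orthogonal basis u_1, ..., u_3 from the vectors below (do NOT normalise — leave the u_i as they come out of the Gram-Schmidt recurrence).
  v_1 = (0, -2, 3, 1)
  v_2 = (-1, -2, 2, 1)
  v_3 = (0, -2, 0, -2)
Orthogonal basis:
  u_1 = (0, -2, 3, 1)
  u_2 = (-1, -3/7, -5/14, 3/14)
  u_3 = (6/19, -30/19, -6/19, -42/19)

Apply the Gram-Schmidt recurrence
  u_1 = v_1
  u_i = v_i − Σ_{j<i} ((v_i · u_j) / (u_j · u_j)) · u_j.

Step by step this gives:
  u_1 = (0, -2, 3, 1)
  u_2 = (-1, -3/7, -5/14, 3/14)
  u_3 = (6/19, -30/19, -6/19, -42/19)

Orthogonality check:
  u_2 · u_1 = 0 (should be 0)
  u_3 · u_1 = 0 (should be 0)
  u_3 · u_2 = 0 (should be 0)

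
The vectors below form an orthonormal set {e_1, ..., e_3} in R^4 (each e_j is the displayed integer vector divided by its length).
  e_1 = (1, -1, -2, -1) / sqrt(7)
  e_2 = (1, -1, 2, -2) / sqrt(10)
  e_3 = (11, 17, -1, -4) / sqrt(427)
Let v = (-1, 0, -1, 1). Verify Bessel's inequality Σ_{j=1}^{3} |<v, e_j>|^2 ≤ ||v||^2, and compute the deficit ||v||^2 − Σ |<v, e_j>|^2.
Σ |<v, e_j>|^2 = 361/122; ||v||^2 = 3; deficit = 5/122

Write each e_j = u_j / sqrt(<u_j, u_j>) where u_j is the displayed integer vector. Then <v, e_j> = <v, u_j> / sqrt(<u_j, u_j>), so |<v, e_j>|^2 = <v, u_j>^2 / <u_j, u_j>.
Coefficients: <v, e_1> = 0/sqrt(7), <v, e_2> = -5/sqrt(10), <v, e_3> = -14/sqrt(427).
Square and sum: Σ |<v, e_j>|^2 = 361/122.
Compute ||v||^2 = v·v = 3.
Deficit = 3 − 361/122 = 5/122 ≥ 0, confirming Bessel's inequality. (The deficit equals ||v − Σ <v,e_j> e_j||^2, the squared distance from v to span{e_j}.)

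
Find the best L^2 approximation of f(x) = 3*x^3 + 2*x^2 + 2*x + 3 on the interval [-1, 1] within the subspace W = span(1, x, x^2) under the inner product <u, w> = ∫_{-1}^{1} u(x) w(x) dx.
g(x) = 2*x^2 + 19*x/5 + 3

The best approximation g ∈ W is the orthogonal projection of f onto W. Writing g = a_0 + a_1 x + a_2 x^2, the coefficients solve the normal equations G · a = b where
  G_{ij} = <φ_i, φ_j> and b_i = <f, φ_i>, with φ_0 = 1, φ_1 = x, φ_2 = x^2.
G =
  [2, 0, 2/3]
  [0, 2/3, 0]
  [2/3, 0, 2/5],
b = (22/3, 38/15, 14/5).
Solving gives a_0 = 3, a_1 = 19/5, a_2 = 2, so
  g(x) = 2*x^2 + 19*x/5 + 3.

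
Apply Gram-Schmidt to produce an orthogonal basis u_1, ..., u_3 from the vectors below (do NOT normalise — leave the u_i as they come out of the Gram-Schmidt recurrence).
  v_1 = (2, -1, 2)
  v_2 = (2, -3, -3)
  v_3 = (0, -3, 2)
Orthogonal basis:
  u_1 = (2, -1, 2)
  u_2 = (16/9, -26/9, -29/9)
  u_3 = (-342/197, -380/197, 152/197)

Apply the Gram-Schmidt recurrence
  u_1 = v_1
  u_i = v_i − Σ_{j<i} ((v_i · u_j) / (u_j · u_j)) · u_j.

Step by step this gives:
  u_1 = (2, -1, 2)
  u_2 = (16/9, -26/9, -29/9)
  u_3 = (-342/197, -380/197, 152/197)

Orthogonality check:
  u_2 · u_1 = 0 (should be 0)
  u_3 · u_1 = 0 (should be 0)
  u_3 · u_2 = 0 (should be 0)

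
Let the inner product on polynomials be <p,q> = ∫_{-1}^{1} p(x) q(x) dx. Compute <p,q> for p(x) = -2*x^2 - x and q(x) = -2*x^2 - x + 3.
<p,q> = -26/15

Expand the product: p(x)·q(x) = 4*x^4 + 4*x^3 - 5*x^2 - 3*x.
∫_{-1}^{1} of each monomial x^k gives [2/(k+1) if k even, 0 if k odd]. Integrating term-by-term (or equivalently evaluating the antiderivative F(x) = 4*x^5/5 + x^4 - 5*x^3/3 - 3*x^2/2 at the endpoints):
  F(1) − F(−1) = -41/30 − (11/30) = -26/15.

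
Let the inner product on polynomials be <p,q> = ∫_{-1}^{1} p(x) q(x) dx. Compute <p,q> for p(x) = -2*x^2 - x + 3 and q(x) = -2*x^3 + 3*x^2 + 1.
<p,q> = 136/15

Expand the product: p(x)·q(x) = 4*x^5 - 4*x^4 - 9*x^3 + 7*x^2 - x + 3.
∫_{-1}^{1} of each monomial x^k gives [2/(k+1) if k even, 0 if k odd]. Integrating term-by-term (or equivalently evaluating the antiderivative F(x) = 2*x^6/3 - 4*x^5/5 - 9*x^4/4 + 7*x^3/3 - x^2/2 + 3*x at the endpoints):
  F(1) − F(−1) = 49/20 − (-397/60) = 136/15.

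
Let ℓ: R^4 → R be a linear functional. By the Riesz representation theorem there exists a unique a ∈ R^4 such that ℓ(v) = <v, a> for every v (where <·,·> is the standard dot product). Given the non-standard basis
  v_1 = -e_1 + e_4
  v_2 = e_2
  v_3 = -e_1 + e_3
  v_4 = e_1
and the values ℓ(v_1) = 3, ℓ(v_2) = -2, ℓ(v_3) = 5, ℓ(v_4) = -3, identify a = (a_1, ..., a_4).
a = (-3, -2, 2, 0)

Write a = (a_1, ..., a_4) in the standard basis. For each basis vector v_i, ℓ(v_i) = <v_i, a> is a linear equation in the a_j's. Collect the n equations into a matrix system V a = ℓ, where row i of V is v_i (expressed in the standard basis). Since V is invertible (lower-triangular with 1s on the diagonal, up to permutation), solve by back-substitution:
  V =
[[-1, 0, 0, 1],
 [0, 1, 0, 0],
 [-1, 0, 1, 0],
 [1, 0, 0, 0]]
  V a = (3, -2, 5, -3)
Solving gives a = (-3, -2, 2, 0).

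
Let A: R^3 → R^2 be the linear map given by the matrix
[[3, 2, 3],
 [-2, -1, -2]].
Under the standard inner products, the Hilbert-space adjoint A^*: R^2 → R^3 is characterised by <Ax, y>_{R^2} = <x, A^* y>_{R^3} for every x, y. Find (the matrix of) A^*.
A^* = A^T =
[[3, -2],
 [2, -1],
 [3, -2]]

For real matrices with standard dot products, the defining identity <Ax, y> = <x, A^* y> gives (Ax)^T y = x^T (A^*) y, i.e. x^T A^T y = x^T (A^*) y. Since this holds for all x, y, we must have A^* = A^T. Therefore
A^* =
[[3, -2],
 [2, -1],
 [3, -2]].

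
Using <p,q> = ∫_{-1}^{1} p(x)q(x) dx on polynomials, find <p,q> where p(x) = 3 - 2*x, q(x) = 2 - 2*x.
<p,q> = 44/3

Expand the product: p(x)·q(x) = 4*x^2 - 10*x + 6.
∫_{-1}^{1} of each monomial x^k gives [2/(k+1) if k even, 0 if k odd]. Integrating term-by-term (or equivalently evaluating the antiderivative F(x) = 4*x^3/3 - 5*x^2 + 6*x at the endpoints):
  F(1) − F(−1) = 7/3 − (-37/3) = 44/3.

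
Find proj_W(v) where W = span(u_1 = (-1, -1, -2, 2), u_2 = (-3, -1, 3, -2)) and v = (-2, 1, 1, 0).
proj_W(v) = (-247/194, -99/194, 86/97, -49/97)

Set up U = [u_1 | ... | u_2] ∈ R^(4×2). The projector onto W = col(U) is P = U (U^T U)^(-1) U^T.
Compute U^T U =
  [10, -6]
  [-6, 23],
and U^T v = (-1, 8).
Solve U^T U · c = U^T v for the coefficients: c = (25/194, 37/97). The projection is proj_W(v) = U c.
Check: (v - proj_W(v)) · u_1 = 0  (should be 0).
Check: (v - proj_W(v)) · u_2 = 0  (should be 0).
Result: proj_W(v) = (-247/194, -99/194, 86/97, -49/97).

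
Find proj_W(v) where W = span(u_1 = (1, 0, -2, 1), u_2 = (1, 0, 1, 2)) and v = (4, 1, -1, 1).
proj_W(v) = (12/7, 0, -51/35, 83/35)

Set up U = [u_1 | ... | u_2] ∈ R^(4×2). The projector onto W = col(U) is P = U (U^T U)^(-1) U^T.
Compute U^T U =
  [6, 1]
  [1, 6],
and U^T v = (7, 5).
Solve U^T U · c = U^T v for the coefficients: c = (37/35, 23/35). The projection is proj_W(v) = U c.
Check: (v - proj_W(v)) · u_1 = 0  (should be 0).
Check: (v - proj_W(v)) · u_2 = 0  (should be 0).
Result: proj_W(v) = (12/7, 0, -51/35, 83/35).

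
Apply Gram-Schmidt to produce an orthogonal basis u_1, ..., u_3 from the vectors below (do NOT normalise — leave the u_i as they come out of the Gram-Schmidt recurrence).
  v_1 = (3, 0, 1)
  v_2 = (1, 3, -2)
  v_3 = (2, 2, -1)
Orthogonal basis:
  u_1 = (3, 0, 1)
  u_2 = (7/10, 3, -21/10)
  u_3 = (3/139, -7/139, -9/139)

Apply the Gram-Schmidt recurrence
  u_1 = v_1
  u_i = v_i − Σ_{j<i} ((v_i · u_j) / (u_j · u_j)) · u_j.

Step by step this gives:
  u_1 = (3, 0, 1)
  u_2 = (7/10, 3, -21/10)
  u_3 = (3/139, -7/139, -9/139)

Orthogonality check:
  u_2 · u_1 = 0 (should be 0)
  u_3 · u_1 = 0 (should be 0)
  u_3 · u_2 = 0 (should be 0)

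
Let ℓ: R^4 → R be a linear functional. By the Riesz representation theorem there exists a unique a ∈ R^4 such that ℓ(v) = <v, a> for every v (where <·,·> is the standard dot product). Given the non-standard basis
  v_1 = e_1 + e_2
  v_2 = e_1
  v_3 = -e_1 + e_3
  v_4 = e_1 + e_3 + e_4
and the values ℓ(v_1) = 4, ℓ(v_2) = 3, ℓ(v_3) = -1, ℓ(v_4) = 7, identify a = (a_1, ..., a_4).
a = (3, 1, 2, 2)

Write a = (a_1, ..., a_4) in the standard basis. For each basis vector v_i, ℓ(v_i) = <v_i, a> is a linear equation in the a_j's. Collect the n equations into a matrix system V a = ℓ, where row i of V is v_i (expressed in the standard basis). Since V is invertible (lower-triangular with 1s on the diagonal, up to permutation), solve by back-substitution:
  V =
[[1, 1, 0, 0],
 [1, 0, 0, 0],
 [-1, 0, 1, 0],
 [1, 0, 1, 1]]
  V a = (4, 3, -1, 7)
Solving gives a = (3, 1, 2, 2).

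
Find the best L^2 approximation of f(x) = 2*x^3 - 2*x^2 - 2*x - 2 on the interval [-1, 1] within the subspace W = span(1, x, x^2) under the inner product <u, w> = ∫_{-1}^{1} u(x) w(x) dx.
g(x) = -2*x^2 - 4*x/5 - 2

The best approximation g ∈ W is the orthogonal projection of f onto W. Writing g = a_0 + a_1 x + a_2 x^2, the coefficients solve the normal equations G · a = b where
  G_{ij} = <φ_i, φ_j> and b_i = <f, φ_i>, with φ_0 = 1, φ_1 = x, φ_2 = x^2.
G =
  [2, 0, 2/3]
  [0, 2/3, 0]
  [2/3, 0, 2/5],
b = (-16/3, -8/15, -32/15).
Solving gives a_0 = -2, a_1 = -4/5, a_2 = -2, so
  g(x) = -2*x^2 - 4*x/5 - 2.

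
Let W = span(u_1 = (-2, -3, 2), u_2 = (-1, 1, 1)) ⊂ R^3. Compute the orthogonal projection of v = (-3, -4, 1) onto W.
proj_W(v) = (-2, -4, 2)

Set up U = [u_1 | ... | u_2] ∈ R^(3×2). The projector onto W = col(U) is P = U (U^T U)^(-1) U^T.
Compute U^T U =
  [17, 1]
  [1, 3],
and U^T v = (20, 0).
Solve U^T U · c = U^T v for the coefficients: c = (6/5, -2/5). The projection is proj_W(v) = U c.
Check: (v - proj_W(v)) · u_1 = 0  (should be 0).
Check: (v - proj_W(v)) · u_2 = 0  (should be 0).
Result: proj_W(v) = (-2, -4, 2).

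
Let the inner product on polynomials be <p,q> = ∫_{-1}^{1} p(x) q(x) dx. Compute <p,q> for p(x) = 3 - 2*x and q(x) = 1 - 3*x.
<p,q> = 10

Expand the product: p(x)·q(x) = 6*x^2 - 11*x + 3.
∫_{-1}^{1} of each monomial x^k gives [2/(k+1) if k even, 0 if k odd]. Integrating term-by-term (or equivalently evaluating the antiderivative F(x) = 2*x^3 - 11*x^2/2 + 3*x at the endpoints):
  F(1) − F(−1) = -1/2 − (-21/2) = 10.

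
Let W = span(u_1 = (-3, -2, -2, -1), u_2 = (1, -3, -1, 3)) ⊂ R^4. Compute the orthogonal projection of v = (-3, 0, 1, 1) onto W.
proj_W(v) = (-99/89, -77/178, -107/178, -53/89)

Set up U = [u_1 | ... | u_2] ∈ R^(4×2). The projector onto W = col(U) is P = U (U^T U)^(-1) U^T.
Compute U^T U =
  [18, 2]
  [2, 20],
and U^T v = (6, -1).
Solve U^T U · c = U^T v for the coefficients: c = (61/178, -15/178). The projection is proj_W(v) = U c.
Check: (v - proj_W(v)) · u_1 = 0  (should be 0).
Check: (v - proj_W(v)) · u_2 = 0  (should be 0).
Result: proj_W(v) = (-99/89, -77/178, -107/178, -53/89).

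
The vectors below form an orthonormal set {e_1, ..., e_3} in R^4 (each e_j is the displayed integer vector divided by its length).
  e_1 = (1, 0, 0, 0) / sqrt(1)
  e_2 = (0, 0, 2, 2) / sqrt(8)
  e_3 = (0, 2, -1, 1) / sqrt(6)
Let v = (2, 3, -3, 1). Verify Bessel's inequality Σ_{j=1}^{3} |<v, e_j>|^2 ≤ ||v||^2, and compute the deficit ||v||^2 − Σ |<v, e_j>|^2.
Σ |<v, e_j>|^2 = 68/3; ||v||^2 = 23; deficit = 1/3

Write each e_j = u_j / sqrt(<u_j, u_j>) where u_j is the displayed integer vector. Then <v, e_j> = <v, u_j> / sqrt(<u_j, u_j>), so |<v, e_j>|^2 = <v, u_j>^2 / <u_j, u_j>.
Coefficients: <v, e_1> = 2/sqrt(1), <v, e_2> = -4/sqrt(8), <v, e_3> = 10/sqrt(6).
Square and sum: Σ |<v, e_j>|^2 = 68/3.
Compute ||v||^2 = v·v = 23.
Deficit = 23 − 68/3 = 1/3 ≥ 0, confirming Bessel's inequality. (The deficit equals ||v − Σ <v,e_j> e_j||^2, the squared distance from v to span{e_j}.)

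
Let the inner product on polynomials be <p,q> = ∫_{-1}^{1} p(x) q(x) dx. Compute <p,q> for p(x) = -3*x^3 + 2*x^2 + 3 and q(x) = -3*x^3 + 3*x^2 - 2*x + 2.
<p,q> = 2944/105

Expand the product: p(x)·q(x) = 9*x^6 - 15*x^5 + 12*x^4 - 19*x^3 + 13*x^2 - 6*x + 6.
∫_{-1}^{1} of each monomial x^k gives [2/(k+1) if k even, 0 if k odd]. Integrating term-by-term (or equivalently evaluating the antiderivative F(x) = 9*x^7/7 - 5*x^6/2 + 12*x^5/5 - 19*x^4/4 + 13*x^3/3 - 3*x^2 + 6*x at the endpoints):
  F(1) − F(−1) = 1583/420 − (-10193/420) = 2944/105.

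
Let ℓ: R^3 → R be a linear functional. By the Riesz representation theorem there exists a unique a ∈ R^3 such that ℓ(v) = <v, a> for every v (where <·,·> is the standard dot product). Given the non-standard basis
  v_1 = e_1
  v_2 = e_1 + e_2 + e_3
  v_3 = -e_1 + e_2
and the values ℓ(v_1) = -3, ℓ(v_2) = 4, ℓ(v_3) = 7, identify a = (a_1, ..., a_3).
a = (-3, 4, 3)

Write a = (a_1, ..., a_3) in the standard basis. For each basis vector v_i, ℓ(v_i) = <v_i, a> is a linear equation in the a_j's. Collect the n equations into a matrix system V a = ℓ, where row i of V is v_i (expressed in the standard basis). Since V is invertible (lower-triangular with 1s on the diagonal, up to permutation), solve by back-substitution:
  V =
[[1, 0, 0],
 [1, 1, 1],
 [-1, 1, 0]]
  V a = (-3, 4, 7)
Solving gives a = (-3, 4, 3).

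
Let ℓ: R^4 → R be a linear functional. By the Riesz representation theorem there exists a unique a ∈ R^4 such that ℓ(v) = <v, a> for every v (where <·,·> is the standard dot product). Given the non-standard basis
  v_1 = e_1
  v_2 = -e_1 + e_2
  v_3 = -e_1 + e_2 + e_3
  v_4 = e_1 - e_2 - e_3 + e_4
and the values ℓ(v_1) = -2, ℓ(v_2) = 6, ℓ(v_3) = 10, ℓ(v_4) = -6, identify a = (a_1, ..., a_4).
a = (-2, 4, 4, 4)

Write a = (a_1, ..., a_4) in the standard basis. For each basis vector v_i, ℓ(v_i) = <v_i, a> is a linear equation in the a_j's. Collect the n equations into a matrix system V a = ℓ, where row i of V is v_i (expressed in the standard basis). Since V is invertible (lower-triangular with 1s on the diagonal, up to permutation), solve by back-substitution:
  V =
[[1, 0, 0, 0],
 [-1, 1, 0, 0],
 [-1, 1, 1, 0],
 [1, -1, -1, 1]]
  V a = (-2, 6, 10, -6)
Solving gives a = (-2, 4, 4, 4).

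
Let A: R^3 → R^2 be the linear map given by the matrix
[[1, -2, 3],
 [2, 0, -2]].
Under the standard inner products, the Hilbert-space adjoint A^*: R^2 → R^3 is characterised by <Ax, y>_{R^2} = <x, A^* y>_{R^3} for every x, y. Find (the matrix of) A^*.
A^* = A^T =
[[1, 2],
 [-2, 0],
 [3, -2]]

For real matrices with standard dot products, the defining identity <Ax, y> = <x, A^* y> gives (Ax)^T y = x^T (A^*) y, i.e. x^T A^T y = x^T (A^*) y. Since this holds for all x, y, we must have A^* = A^T. Therefore
A^* =
[[1, 2],
 [-2, 0],
 [3, -2]].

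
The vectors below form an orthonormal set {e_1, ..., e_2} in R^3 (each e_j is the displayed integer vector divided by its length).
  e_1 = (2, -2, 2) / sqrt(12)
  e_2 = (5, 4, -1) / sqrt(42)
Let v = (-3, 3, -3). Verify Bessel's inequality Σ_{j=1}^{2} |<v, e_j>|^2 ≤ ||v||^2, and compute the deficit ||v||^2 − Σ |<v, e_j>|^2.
Σ |<v, e_j>|^2 = 27; ||v||^2 = 27; deficit = 0

Write each e_j = u_j / sqrt(<u_j, u_j>) where u_j is the displayed integer vector. Then <v, e_j> = <v, u_j> / sqrt(<u_j, u_j>), so |<v, e_j>|^2 = <v, u_j>^2 / <u_j, u_j>.
Coefficients: <v, e_1> = -18/sqrt(12), <v, e_2> = 0/sqrt(42).
Square and sum: Σ |<v, e_j>|^2 = 27.
Compute ||v||^2 = v·v = 27.
Deficit = 27 − 27 = 0 ≥ 0, confirming Bessel's inequality. (The deficit equals ||v − Σ <v,e_j> e_j||^2, the squared distance from v to span{e_j}.)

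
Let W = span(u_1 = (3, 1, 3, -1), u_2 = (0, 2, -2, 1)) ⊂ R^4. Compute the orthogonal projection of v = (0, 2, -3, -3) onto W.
proj_W(v) = (-3/155, 239/155, -243/155, 121/155)

Set up U = [u_1 | ... | u_2] ∈ R^(4×2). The projector onto W = col(U) is P = U (U^T U)^(-1) U^T.
Compute U^T U =
  [20, -5]
  [-5, 9],
and U^T v = (-4, 7).
Solve U^T U · c = U^T v for the coefficients: c = (-1/155, 24/31). The projection is proj_W(v) = U c.
Check: (v - proj_W(v)) · u_1 = 0  (should be 0).
Check: (v - proj_W(v)) · u_2 = 0  (should be 0).
Result: proj_W(v) = (-3/155, 239/155, -243/155, 121/155).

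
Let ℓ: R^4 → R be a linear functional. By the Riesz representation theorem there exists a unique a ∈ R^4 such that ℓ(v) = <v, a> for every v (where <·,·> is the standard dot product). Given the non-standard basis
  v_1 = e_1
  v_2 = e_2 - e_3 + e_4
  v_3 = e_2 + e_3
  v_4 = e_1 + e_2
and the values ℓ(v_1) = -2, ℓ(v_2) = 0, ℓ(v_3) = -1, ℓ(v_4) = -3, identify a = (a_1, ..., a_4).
a = (-2, -1, 0, 1)

Write a = (a_1, ..., a_4) in the standard basis. For each basis vector v_i, ℓ(v_i) = <v_i, a> is a linear equation in the a_j's. Collect the n equations into a matrix system V a = ℓ, where row i of V is v_i (expressed in the standard basis). Since V is invertible (lower-triangular with 1s on the diagonal, up to permutation), solve by back-substitution:
  V =
[[1, 0, 0, 0],
 [0, 1, -1, 1],
 [0, 1, 1, 0],
 [1, 1, 0, 0]]
  V a = (-2, 0, -1, -3)
Solving gives a = (-2, -1, 0, 1).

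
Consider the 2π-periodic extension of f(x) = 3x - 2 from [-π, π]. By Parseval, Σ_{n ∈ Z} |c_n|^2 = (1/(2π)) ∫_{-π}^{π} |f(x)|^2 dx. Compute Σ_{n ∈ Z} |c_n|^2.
Σ |c_n|^2 = 3π^2 + 4

Expand and integrate term by term over [-π, π]:
  ∫ (3x)^2 dx = 9·(2π^3/3); ∫ 2·3·(-2)·x dx = 0 (odd integrand); ∫ (-2)^2 dx = 4·2π.
So (1/(2π)) ∫_{-π}^{π} (3x - 2)^2 dx = 9π^2/3 + 4 = 3π^2 + 4.
Parseval ⇒ Σ |c_n|^2 = 3π^2 + 4.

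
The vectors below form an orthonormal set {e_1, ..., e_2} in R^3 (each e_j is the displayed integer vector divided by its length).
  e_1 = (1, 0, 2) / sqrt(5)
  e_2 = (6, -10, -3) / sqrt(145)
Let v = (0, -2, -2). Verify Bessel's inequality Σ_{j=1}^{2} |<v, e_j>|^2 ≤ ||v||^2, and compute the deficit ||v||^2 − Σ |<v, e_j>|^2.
Σ |<v, e_j>|^2 = 228/29; ||v||^2 = 8; deficit = 4/29

Write each e_j = u_j / sqrt(<u_j, u_j>) where u_j is the displayed integer vector. Then <v, e_j> = <v, u_j> / sqrt(<u_j, u_j>), so |<v, e_j>|^2 = <v, u_j>^2 / <u_j, u_j>.
Coefficients: <v, e_1> = -4/sqrt(5), <v, e_2> = 26/sqrt(145).
Square and sum: Σ |<v, e_j>|^2 = 228/29.
Compute ||v||^2 = v·v = 8.
Deficit = 8 − 228/29 = 4/29 ≥ 0, confirming Bessel's inequality. (The deficit equals ||v − Σ <v,e_j> e_j||^2, the squared distance from v to span{e_j}.)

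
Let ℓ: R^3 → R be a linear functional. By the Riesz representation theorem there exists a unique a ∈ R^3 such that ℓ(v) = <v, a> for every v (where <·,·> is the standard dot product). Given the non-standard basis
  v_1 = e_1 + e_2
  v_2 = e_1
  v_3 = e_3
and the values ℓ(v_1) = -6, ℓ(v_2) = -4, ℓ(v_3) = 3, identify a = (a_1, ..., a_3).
a = (-4, -2, 3)

Write a = (a_1, ..., a_3) in the standard basis. For each basis vector v_i, ℓ(v_i) = <v_i, a> is a linear equation in the a_j's. Collect the n equations into a matrix system V a = ℓ, where row i of V is v_i (expressed in the standard basis). Since V is invertible (lower-triangular with 1s on the diagonal, up to permutation), solve by back-substitution:
  V =
[[1, 1, 0],
 [1, 0, 0],
 [0, 0, 1]]
  V a = (-6, -4, 3)
Solving gives a = (-4, -2, 3).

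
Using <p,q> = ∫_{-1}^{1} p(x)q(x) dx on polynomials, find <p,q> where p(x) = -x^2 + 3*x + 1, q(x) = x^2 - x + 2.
<p,q> = 14/15

Expand the product: p(x)·q(x) = -x^4 + 4*x^3 - 4*x^2 + 5*x + 2.
∫_{-1}^{1} of each monomial x^k gives [2/(k+1) if k even, 0 if k odd]. Integrating term-by-term (or equivalently evaluating the antiderivative F(x) = -x^5/5 + x^4 - 4*x^3/3 + 5*x^2/2 + 2*x at the endpoints):
  F(1) − F(−1) = 119/30 − (91/30) = 14/15.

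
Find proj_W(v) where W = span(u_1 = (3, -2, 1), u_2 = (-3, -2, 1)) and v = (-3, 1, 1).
proj_W(v) = (-3, 2/5, -1/5)

Set up U = [u_1 | ... | u_2] ∈ R^(3×2). The projector onto W = col(U) is P = U (U^T U)^(-1) U^T.
Compute U^T U =
  [14, -4]
  [-4, 14],
and U^T v = (-10, 8).
Solve U^T U · c = U^T v for the coefficients: c = (-3/5, 2/5). The projection is proj_W(v) = U c.
Check: (v - proj_W(v)) · u_1 = 0  (should be 0).
Check: (v - proj_W(v)) · u_2 = 0  (should be 0).
Result: proj_W(v) = (-3, 2/5, -1/5).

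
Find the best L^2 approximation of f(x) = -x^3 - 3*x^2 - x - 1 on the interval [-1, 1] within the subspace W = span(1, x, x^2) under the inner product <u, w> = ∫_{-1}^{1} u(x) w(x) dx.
g(x) = -3*x^2 - 8*x/5 - 1

The best approximation g ∈ W is the orthogonal projection of f onto W. Writing g = a_0 + a_1 x + a_2 x^2, the coefficients solve the normal equations G · a = b where
  G_{ij} = <φ_i, φ_j> and b_i = <f, φ_i>, with φ_0 = 1, φ_1 = x, φ_2 = x^2.
G =
  [2, 0, 2/3]
  [0, 2/3, 0]
  [2/3, 0, 2/5],
b = (-4, -16/15, -28/15).
Solving gives a_0 = -1, a_1 = -8/5, a_2 = -3, so
  g(x) = -3*x^2 - 8*x/5 - 1.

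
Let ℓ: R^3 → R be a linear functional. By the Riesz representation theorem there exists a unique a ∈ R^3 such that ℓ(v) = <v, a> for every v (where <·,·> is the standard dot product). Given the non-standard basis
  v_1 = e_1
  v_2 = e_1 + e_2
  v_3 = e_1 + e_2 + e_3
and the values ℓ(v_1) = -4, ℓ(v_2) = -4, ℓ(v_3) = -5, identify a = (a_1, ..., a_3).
a = (-4, 0, -1)

Write a = (a_1, ..., a_3) in the standard basis. For each basis vector v_i, ℓ(v_i) = <v_i, a> is a linear equation in the a_j's. Collect the n equations into a matrix system V a = ℓ, where row i of V is v_i (expressed in the standard basis). Since V is invertible (lower-triangular with 1s on the diagonal, up to permutation), solve by back-substitution:
  V =
[[1, 0, 0],
 [1, 1, 0],
 [1, 1, 1]]
  V a = (-4, -4, -5)
Solving gives a = (-4, 0, -1).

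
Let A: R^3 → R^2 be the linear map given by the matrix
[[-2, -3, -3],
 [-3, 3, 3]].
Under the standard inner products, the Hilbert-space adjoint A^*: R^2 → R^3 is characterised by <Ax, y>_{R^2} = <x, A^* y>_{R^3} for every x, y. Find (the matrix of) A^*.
A^* = A^T =
[[-2, -3],
 [-3, 3],
 [-3, 3]]

For real matrices with standard dot products, the defining identity <Ax, y> = <x, A^* y> gives (Ax)^T y = x^T (A^*) y, i.e. x^T A^T y = x^T (A^*) y. Since this holds for all x, y, we must have A^* = A^T. Therefore
A^* =
[[-2, -3],
 [-3, 3],
 [-3, 3]].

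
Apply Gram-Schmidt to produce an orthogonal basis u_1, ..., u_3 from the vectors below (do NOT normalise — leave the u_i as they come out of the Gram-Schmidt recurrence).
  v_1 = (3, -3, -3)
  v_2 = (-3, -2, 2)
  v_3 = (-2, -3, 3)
Orthogonal basis:
  u_1 = (3, -3, -3)
  u_2 = (-2, -3, 1)
  u_3 = (20/21, -5/21, 25/21)

Apply the Gram-Schmidt recurrence
  u_1 = v_1
  u_i = v_i − Σ_{j<i} ((v_i · u_j) / (u_j · u_j)) · u_j.

Step by step this gives:
  u_1 = (3, -3, -3)
  u_2 = (-2, -3, 1)
  u_3 = (20/21, -5/21, 25/21)

Orthogonality check:
  u_2 · u_1 = 0 (should be 0)
  u_3 · u_1 = 0 (should be 0)
  u_3 · u_2 = 0 (should be 0)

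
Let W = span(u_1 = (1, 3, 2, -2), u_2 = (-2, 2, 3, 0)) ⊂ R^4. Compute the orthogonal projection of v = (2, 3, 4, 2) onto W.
proj_W(v) = (-89/206, 549/206, 268/103, -115/103)

Set up U = [u_1 | ... | u_2] ∈ R^(4×2). The projector onto W = col(U) is P = U (U^T U)^(-1) U^T.
Compute U^T U =
  [18, 10]
  [10, 17],
and U^T v = (15, 14).
Solve U^T U · c = U^T v for the coefficients: c = (115/206, 51/103). The projection is proj_W(v) = U c.
Check: (v - proj_W(v)) · u_1 = 0  (should be 0).
Check: (v - proj_W(v)) · u_2 = 0  (should be 0).
Result: proj_W(v) = (-89/206, 549/206, 268/103, -115/103).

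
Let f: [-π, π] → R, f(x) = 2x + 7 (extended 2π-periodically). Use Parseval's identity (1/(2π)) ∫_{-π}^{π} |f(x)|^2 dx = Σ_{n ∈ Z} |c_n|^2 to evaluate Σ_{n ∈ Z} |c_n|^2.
Σ |c_n|^2 = 4π^2/3 + 49

Expand and integrate term by term over [-π, π]:
  ∫ (2x)^2 dx = 4·(2π^3/3); ∫ 2·2·(7)·x dx = 0 (odd integrand); ∫ 7^2 dx = 49·2π.
So (1/(2π)) ∫_{-π}^{π} (2x + 7)^2 dx = 4π^2/3 + 49 = 4π^2/3 + 49.
Parseval ⇒ Σ |c_n|^2 = 4π^2/3 + 49.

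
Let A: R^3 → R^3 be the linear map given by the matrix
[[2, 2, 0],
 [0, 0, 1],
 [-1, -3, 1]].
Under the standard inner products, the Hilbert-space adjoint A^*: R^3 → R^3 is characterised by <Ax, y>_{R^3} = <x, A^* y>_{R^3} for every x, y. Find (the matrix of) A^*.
A^* = A^T =
[[2, 0, -1],
 [2, 0, -3],
 [0, 1, 1]]

For real matrices with standard dot products, the defining identity <Ax, y> = <x, A^* y> gives (Ax)^T y = x^T (A^*) y, i.e. x^T A^T y = x^T (A^*) y. Since this holds for all x, y, we must have A^* = A^T. Therefore
A^* =
[[2, 0, -1],
 [2, 0, -3],
 [0, 1, 1]].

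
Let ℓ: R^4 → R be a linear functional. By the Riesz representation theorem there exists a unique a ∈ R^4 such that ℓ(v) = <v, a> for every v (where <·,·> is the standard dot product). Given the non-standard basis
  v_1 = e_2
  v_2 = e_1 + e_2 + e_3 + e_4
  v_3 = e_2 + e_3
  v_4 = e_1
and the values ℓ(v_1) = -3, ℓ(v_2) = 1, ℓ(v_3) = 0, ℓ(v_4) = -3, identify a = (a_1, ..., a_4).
a = (-3, -3, 3, 4)

Write a = (a_1, ..., a_4) in the standard basis. For each basis vector v_i, ℓ(v_i) = <v_i, a> is a linear equation in the a_j's. Collect the n equations into a matrix system V a = ℓ, where row i of V is v_i (expressed in the standard basis). Since V is invertible (lower-triangular with 1s on the diagonal, up to permutation), solve by back-substitution:
  V =
[[0, 1, 0, 0],
 [1, 1, 1, 1],
 [0, 1, 1, 0],
 [1, 0, 0, 0]]
  V a = (-3, 1, 0, -3)
Solving gives a = (-3, -3, 3, 4).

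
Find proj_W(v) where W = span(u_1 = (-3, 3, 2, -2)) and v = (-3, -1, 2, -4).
proj_W(v) = (-27/13, 27/13, 18/13, -18/13)

Set up U = [u_1 | ... | u_1] ∈ R^(4×1). The projector onto W = col(U) is P = U (U^T U)^(-1) U^T.
Compute U^T U =
  [26],
and U^T v = (18).
Solve U^T U · c = U^T v for the coefficients: c = (9/13). The projection is proj_W(v) = U c.
Check: (v - proj_W(v)) · u_1 = 0  (should be 0).
Result: proj_W(v) = (-27/13, 27/13, 18/13, -18/13).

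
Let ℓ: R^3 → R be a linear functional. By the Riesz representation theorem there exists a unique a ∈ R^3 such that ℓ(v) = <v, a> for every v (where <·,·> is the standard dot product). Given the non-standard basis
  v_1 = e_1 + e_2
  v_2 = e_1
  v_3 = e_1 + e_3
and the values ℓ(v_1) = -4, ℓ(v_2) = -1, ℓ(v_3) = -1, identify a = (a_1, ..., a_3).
a = (-1, -3, 0)

Write a = (a_1, ..., a_3) in the standard basis. For each basis vector v_i, ℓ(v_i) = <v_i, a> is a linear equation in the a_j's. Collect the n equations into a matrix system V a = ℓ, where row i of V is v_i (expressed in the standard basis). Since V is invertible (lower-triangular with 1s on the diagonal, up to permutation), solve by back-substitution:
  V =
[[1, 1, 0],
 [1, 0, 0],
 [1, 0, 1]]
  V a = (-4, -1, -1)
Solving gives a = (-1, -3, 0).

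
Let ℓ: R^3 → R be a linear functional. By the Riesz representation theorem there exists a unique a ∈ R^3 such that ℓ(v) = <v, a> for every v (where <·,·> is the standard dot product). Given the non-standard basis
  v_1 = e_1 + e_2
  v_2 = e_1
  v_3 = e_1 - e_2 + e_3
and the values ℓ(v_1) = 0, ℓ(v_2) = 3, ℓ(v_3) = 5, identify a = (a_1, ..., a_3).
a = (3, -3, -1)

Write a = (a_1, ..., a_3) in the standard basis. For each basis vector v_i, ℓ(v_i) = <v_i, a> is a linear equation in the a_j's. Collect the n equations into a matrix system V a = ℓ, where row i of V is v_i (expressed in the standard basis). Since V is invertible (lower-triangular with 1s on the diagonal, up to permutation), solve by back-substitution:
  V =
[[1, 1, 0],
 [1, 0, 0],
 [1, -1, 1]]
  V a = (0, 3, 5)
Solving gives a = (3, -3, -1).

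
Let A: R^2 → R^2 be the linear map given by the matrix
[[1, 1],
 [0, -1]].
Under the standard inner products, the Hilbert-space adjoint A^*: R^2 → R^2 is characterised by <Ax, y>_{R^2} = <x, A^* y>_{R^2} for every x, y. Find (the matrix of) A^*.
A^* = A^T =
[[1, 0],
 [1, -1]]

For real matrices with standard dot products, the defining identity <Ax, y> = <x, A^* y> gives (Ax)^T y = x^T (A^*) y, i.e. x^T A^T y = x^T (A^*) y. Since this holds for all x, y, we must have A^* = A^T. Therefore
A^* =
[[1, 0],
 [1, -1]].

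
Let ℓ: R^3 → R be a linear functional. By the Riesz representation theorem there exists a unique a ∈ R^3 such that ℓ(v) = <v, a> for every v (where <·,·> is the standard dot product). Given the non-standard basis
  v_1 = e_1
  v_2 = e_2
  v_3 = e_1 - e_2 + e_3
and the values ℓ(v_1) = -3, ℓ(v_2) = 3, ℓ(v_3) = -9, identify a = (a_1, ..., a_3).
a = (-3, 3, -3)

Write a = (a_1, ..., a_3) in the standard basis. For each basis vector v_i, ℓ(v_i) = <v_i, a> is a linear equation in the a_j's. Collect the n equations into a matrix system V a = ℓ, where row i of V is v_i (expressed in the standard basis). Since V is invertible (lower-triangular with 1s on the diagonal, up to permutation), solve by back-substitution:
  V =
[[1, 0, 0],
 [0, 1, 0],
 [1, -1, 1]]
  V a = (-3, 3, -9)
Solving gives a = (-3, 3, -3).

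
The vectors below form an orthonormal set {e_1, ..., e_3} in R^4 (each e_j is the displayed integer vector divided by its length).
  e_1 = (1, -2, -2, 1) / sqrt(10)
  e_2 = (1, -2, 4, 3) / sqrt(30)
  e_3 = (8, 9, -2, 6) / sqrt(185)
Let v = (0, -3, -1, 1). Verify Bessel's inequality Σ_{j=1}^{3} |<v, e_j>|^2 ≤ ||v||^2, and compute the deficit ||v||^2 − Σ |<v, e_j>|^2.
Σ |<v, e_j>|^2 = 6041/555; ||v||^2 = 11; deficit = 64/555

Write each e_j = u_j / sqrt(<u_j, u_j>) where u_j is the displayed integer vector. Then <v, e_j> = <v, u_j> / sqrt(<u_j, u_j>), so |<v, e_j>|^2 = <v, u_j>^2 / <u_j, u_j>.
Coefficients: <v, e_1> = 9/sqrt(10), <v, e_2> = 5/sqrt(30), <v, e_3> = -19/sqrt(185).
Square and sum: Σ |<v, e_j>|^2 = 6041/555.
Compute ||v||^2 = v·v = 11.
Deficit = 11 − 6041/555 = 64/555 ≥ 0, confirming Bessel's inequality. (The deficit equals ||v − Σ <v,e_j> e_j||^2, the squared distance from v to span{e_j}.)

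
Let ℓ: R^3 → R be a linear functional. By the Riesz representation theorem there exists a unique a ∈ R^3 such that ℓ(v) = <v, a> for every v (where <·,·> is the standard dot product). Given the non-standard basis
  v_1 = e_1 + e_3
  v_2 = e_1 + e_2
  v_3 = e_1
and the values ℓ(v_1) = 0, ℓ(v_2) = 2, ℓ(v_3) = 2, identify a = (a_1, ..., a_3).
a = (2, 0, -2)

Write a = (a_1, ..., a_3) in the standard basis. For each basis vector v_i, ℓ(v_i) = <v_i, a> is a linear equation in the a_j's. Collect the n equations into a matrix system V a = ℓ, where row i of V is v_i (expressed in the standard basis). Since V is invertible (lower-triangular with 1s on the diagonal, up to permutation), solve by back-substitution:
  V =
[[1, 0, 1],
 [1, 1, 0],
 [1, 0, 0]]
  V a = (0, 2, 2)
Solving gives a = (2, 0, -2).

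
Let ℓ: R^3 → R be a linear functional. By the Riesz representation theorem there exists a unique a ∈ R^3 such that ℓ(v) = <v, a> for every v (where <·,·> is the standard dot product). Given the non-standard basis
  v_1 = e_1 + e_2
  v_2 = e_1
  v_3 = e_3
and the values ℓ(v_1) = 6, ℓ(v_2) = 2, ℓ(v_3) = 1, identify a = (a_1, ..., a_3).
a = (2, 4, 1)

Write a = (a_1, ..., a_3) in the standard basis. For each basis vector v_i, ℓ(v_i) = <v_i, a> is a linear equation in the a_j's. Collect the n equations into a matrix system V a = ℓ, where row i of V is v_i (expressed in the standard basis). Since V is invertible (lower-triangular with 1s on the diagonal, up to permutation), solve by back-substitution:
  V =
[[1, 1, 0],
 [1, 0, 0],
 [0, 0, 1]]
  V a = (6, 2, 1)
Solving gives a = (2, 4, 1).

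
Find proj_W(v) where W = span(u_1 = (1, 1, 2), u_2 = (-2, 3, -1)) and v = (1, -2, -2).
proj_W(v) = (6/83, -199/83, -111/83)

Set up U = [u_1 | ... | u_2] ∈ R^(3×2). The projector onto W = col(U) is P = U (U^T U)^(-1) U^T.
Compute U^T U =
  [6, -1]
  [-1, 14],
and U^T v = (-5, -6).
Solve U^T U · c = U^T v for the coefficients: c = (-76/83, -41/83). The projection is proj_W(v) = U c.
Check: (v - proj_W(v)) · u_1 = 0  (should be 0).
Check: (v - proj_W(v)) · u_2 = 0  (should be 0).
Result: proj_W(v) = (6/83, -199/83, -111/83).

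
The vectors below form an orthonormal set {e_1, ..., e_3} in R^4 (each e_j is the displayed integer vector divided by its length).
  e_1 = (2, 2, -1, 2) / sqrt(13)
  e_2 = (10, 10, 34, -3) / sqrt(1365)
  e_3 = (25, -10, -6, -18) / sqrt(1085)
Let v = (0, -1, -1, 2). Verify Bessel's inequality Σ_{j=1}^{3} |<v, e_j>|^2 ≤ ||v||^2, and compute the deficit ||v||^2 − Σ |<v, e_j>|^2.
Σ |<v, e_j>|^2 = 269/93; ||v||^2 = 6; deficit = 289/93

Write each e_j = u_j / sqrt(<u_j, u_j>) where u_j is the displayed integer vector. Then <v, e_j> = <v, u_j> / sqrt(<u_j, u_j>), so |<v, e_j>|^2 = <v, u_j>^2 / <u_j, u_j>.
Coefficients: <v, e_1> = 3/sqrt(13), <v, e_2> = -50/sqrt(1365), <v, e_3> = -20/sqrt(1085).
Square and sum: Σ |<v, e_j>|^2 = 269/93.
Compute ||v||^2 = v·v = 6.
Deficit = 6 − 269/93 = 289/93 ≥ 0, confirming Bessel's inequality. (The deficit equals ||v − Σ <v,e_j> e_j||^2, the squared distance from v to span{e_j}.)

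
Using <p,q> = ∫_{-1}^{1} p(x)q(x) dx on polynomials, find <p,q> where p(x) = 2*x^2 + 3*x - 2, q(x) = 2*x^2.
<p,q> = -16/15

Expand the product: p(x)·q(x) = 4*x^4 + 6*x^3 - 4*x^2.
∫_{-1}^{1} of each monomial x^k gives [2/(k+1) if k even, 0 if k odd]. Integrating term-by-term (or equivalently evaluating the antiderivative F(x) = 4*x^5/5 + 3*x^4/2 - 4*x^3/3 at the endpoints):
  F(1) − F(−1) = 29/30 − (61/30) = -16/15.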